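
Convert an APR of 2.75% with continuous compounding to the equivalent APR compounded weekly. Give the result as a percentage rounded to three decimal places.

2.751%

EAR under continuous compounding: e^0.0275 − 1 = 0.027882.
Solve (1 + r/52)^52 = 1.027882: r/52 = 1.027882^(1/52) − 1 = 0.000529, so r = 0.027507 = 2.751%.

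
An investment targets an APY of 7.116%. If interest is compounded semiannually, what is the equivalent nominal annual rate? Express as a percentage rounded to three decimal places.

(1 + r/2)^2 − 1 = 0.07116, so 1 + r/2 = 1.07116^(1/2).
r/2 = 0.034969, so r = 0.069937 = 6.994%.

6.994%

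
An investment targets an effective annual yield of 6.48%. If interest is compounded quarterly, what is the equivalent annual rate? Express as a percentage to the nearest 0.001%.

(1 + r/4)^4 − 1 = 0.0648, so 1 + r/4 = 1.0648^(1/4).
r/4 = 0.015821, so r = 0.063282 = 6.328%.

6.328%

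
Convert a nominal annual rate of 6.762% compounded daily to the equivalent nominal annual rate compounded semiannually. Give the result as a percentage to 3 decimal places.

EAR = (1 + 0.06762/365)^365 − 1 = 0.069952.
Solve (1 + r/2)^2 = 1.069952: r/2 = 1.069952^(1/2) − 1 = 0.034385, so r = 0.068770 = 6.877%.

6.877%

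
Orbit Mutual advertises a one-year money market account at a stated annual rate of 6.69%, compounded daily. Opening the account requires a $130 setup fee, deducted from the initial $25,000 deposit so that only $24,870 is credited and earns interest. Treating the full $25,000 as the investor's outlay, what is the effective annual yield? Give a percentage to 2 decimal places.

6.36%

Value after one year: 24,870 × (1 + 0.0669/365)^365 = 24,870 × 1.069182 = $26,590.56.
Effective yield on the $25,000 outlay: 26,590.56 / 25,000 − 1 = 0.063622 = 6.36%.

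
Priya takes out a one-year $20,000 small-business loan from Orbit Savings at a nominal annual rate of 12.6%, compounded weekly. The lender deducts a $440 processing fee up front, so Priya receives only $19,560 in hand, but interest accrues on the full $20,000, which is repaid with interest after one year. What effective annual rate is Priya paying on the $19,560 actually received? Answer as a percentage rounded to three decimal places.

15.962%

Amount owed after one year: 20,000 × (1 + 0.126/52)^52 = 20,000 × 1.134109 = $22,682.19.
Effective rate on net proceeds: 22,682.19 / 19,560 − 1 = 0.159621 = 15.962%.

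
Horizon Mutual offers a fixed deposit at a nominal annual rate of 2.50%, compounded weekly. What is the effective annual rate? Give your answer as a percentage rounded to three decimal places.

EAR = (1 + 0.0250/52)^52 − 1.
= 1.025309 − 1 = 2.531%.

2.531%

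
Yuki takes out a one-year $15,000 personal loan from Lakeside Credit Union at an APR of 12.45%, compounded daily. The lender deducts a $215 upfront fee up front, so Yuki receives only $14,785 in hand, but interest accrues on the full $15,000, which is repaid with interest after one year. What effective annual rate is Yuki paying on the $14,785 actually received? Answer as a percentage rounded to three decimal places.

Amount owed after one year: 15,000 × (1 + 0.1245/365)^365 = 15,000 × 1.132558 = $16,988.37.
Effective rate on net proceeds: 16,988.37 / 14,785 − 1 = 0.149027 = 14.903%.

14.903%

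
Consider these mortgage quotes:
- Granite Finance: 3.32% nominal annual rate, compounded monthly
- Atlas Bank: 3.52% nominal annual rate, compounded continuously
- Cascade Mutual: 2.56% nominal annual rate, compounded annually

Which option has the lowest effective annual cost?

Granite Finance: (1 + 0.0332/12)^12 − 1 = 3.371%
Atlas Bank: e^0.0352 − 1 = 3.583%
Cascade Mutual: compounded annually, EAR = 2.560%
The lowest effective annual rate is Cascade Mutual at 2.560%.

Cascade Mutual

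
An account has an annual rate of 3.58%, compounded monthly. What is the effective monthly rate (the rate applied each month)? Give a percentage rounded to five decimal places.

0.29833%

With a nominal annual rate compounded monthly, the periodic rate is the nominal rate divided by 12.
i = 0.0358 / 12 = 0.0029833 = 0.29833%.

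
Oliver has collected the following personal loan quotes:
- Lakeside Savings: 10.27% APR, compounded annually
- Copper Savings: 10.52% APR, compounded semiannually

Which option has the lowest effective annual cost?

Lakeside Savings: compounded annually, EAR = 10.270%
Copper Savings: (1 + 0.1052/2)^2 − 1 = 10.797%
The lowest effective annual rate is Lakeside Savings at 10.270%.

Lakeside Savings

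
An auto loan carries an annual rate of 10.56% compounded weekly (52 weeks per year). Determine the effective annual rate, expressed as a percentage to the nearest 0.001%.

EAR = (1 + 0.1056/52)^52 − 1.
= (1 + 0.002031)^52 − 1 = 1.111258 − 1 = 11.126%.

11.126%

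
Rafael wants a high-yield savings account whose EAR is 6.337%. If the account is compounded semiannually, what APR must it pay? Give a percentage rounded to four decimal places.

(1 + r/2)^2 − 1 = 0.06337, so 1 + r/2 = 1.06337^(1/2).
r/2 = 0.031198, so r = 0.062397 = 6.2397%.

6.2397%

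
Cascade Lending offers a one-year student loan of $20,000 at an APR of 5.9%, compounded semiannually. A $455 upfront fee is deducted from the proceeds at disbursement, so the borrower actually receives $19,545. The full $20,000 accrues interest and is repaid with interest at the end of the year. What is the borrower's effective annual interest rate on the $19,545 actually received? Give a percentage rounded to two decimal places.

Amount owed after one year: 20,000 × (1 + 0.059/2)^2 = 20,000 × 1.059870 = $21,197.41.
Effective rate on net proceeds: 21,197.41 / 19,545 − 1 = 0.084544 = 8.45%.

8.45%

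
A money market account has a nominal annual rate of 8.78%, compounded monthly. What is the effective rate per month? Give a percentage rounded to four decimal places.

With a nominal annual rate compounded monthly, the periodic rate is the nominal rate divided by 12.
i = 0.0878 / 12 = 0.0073167 = 0.7317%.

0.7317%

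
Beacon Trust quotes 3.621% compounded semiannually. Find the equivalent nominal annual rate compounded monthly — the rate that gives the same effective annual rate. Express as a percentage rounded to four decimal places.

EAR = (1 + 0.03621/2)^2 − 1 = 0.036538.
Solve (1 + r/12)^12 = 1.036538: r/12 = 1.036538^(1/12) − 1 = 0.002995, so r = 0.035940 = 3.5940%.

3.5940%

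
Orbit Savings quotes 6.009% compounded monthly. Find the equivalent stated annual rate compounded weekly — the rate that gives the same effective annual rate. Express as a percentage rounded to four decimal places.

EAR = (1 + 0.06009/12)^12 − 1 = 0.061773.
Solve (1 + r/52)^52 = 1.061773: r/52 = 1.061773^(1/52) − 1 = 0.001153, so r = 0.059975 = 5.9975%.

5.9975%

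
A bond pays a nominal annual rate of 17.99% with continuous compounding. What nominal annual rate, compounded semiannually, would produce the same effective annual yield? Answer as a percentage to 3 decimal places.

EAR under continuous compounding: e^0.1799 − 1 = 0.197098.
Solve (1 + r/2)^2 = 1.197098: r/2 = 1.197098^(1/2) − 1 = 0.094120, so r = 0.188239 = 18.824%.

18.824%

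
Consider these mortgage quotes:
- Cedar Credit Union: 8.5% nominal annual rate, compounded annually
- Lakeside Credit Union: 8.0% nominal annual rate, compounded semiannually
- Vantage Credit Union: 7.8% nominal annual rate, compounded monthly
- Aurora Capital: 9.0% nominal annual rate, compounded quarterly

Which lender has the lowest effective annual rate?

Vantage Credit Union

Cedar Credit Union: compounded annually, EAR = 8.500%
Lakeside Credit Union: (1 + 0.080/2)^2 − 1 = 8.160%
Vantage Credit Union: (1 + 0.078/12)^12 − 1 = 8.085%
Aurora Capital: (1 + 0.090/4)^4 − 1 = 9.308%
The lowest effective annual rate is Vantage Credit Union at 8.085%.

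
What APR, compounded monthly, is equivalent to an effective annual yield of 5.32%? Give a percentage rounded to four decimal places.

(1 + r/12)^12 − 1 = 0.0532, so 1 + r/12 = 1.0532^(1/12).
r/12 = 0.004329, so r = 0.051945 = 5.1945%.

5.1945%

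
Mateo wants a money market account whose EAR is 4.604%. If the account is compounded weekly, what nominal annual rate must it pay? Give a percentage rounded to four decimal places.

(1 + r/52)^52 − 1 = 0.04604, so 1 + r/52 = 1.04604^(1/52).
r/52 = 0.000866, so r = 0.045031 = 4.5031%.

4.5031%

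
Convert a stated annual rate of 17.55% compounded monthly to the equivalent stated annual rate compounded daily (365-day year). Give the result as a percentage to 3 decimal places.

EAR = (1 + 0.1755/12)^12 − 1 = 0.190328.
Solve (1 + r/365)^365 = 1.190328: r/365 = 1.190328^(1/365) − 1 = 0.000477, so r = 0.174271 = 17.427%.

17.427%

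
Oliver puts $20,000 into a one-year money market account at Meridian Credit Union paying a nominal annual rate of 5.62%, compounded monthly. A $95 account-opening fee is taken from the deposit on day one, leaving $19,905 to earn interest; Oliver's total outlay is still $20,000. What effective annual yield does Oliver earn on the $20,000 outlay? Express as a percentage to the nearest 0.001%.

5.265%

Value after one year: 19,905 × (1 + 0.0562/12)^12 = 19,905 × 1.057670 = $21,052.93.
Effective yield on the $20,000 outlay: 21,052.93 / 20,000 − 1 = 0.052647 = 5.265%.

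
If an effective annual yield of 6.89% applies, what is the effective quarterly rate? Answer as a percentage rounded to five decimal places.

1.67970%

The per-quarter rate i satisfies (1 + i)^4 = 1 + 0.0689.
i = 1.0689^(1/4) − 1 = 0.0167970 = 1.67970%.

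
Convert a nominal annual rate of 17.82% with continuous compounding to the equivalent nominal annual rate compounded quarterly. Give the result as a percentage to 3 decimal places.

18.223%

EAR under continuous compounding: e^0.1782 − 1 = 0.195064.
Solve (1 + r/4)^4 = 1.195064: r/4 = 1.195064^(1/4) − 1 = 0.045557, so r = 0.182229 = 18.223%.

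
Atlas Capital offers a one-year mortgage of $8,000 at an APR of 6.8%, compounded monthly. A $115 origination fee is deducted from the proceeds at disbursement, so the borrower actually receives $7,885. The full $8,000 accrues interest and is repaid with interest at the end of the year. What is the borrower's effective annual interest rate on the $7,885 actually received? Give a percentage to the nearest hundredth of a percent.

8.58%

Amount owed after one year: 8,000 × (1 + 0.068/12)^12 = 8,000 × 1.070160 = $8,561.28.
Effective rate on net proceeds: 8,561.28 / 7,885 − 1 = 0.085768 = 8.58%.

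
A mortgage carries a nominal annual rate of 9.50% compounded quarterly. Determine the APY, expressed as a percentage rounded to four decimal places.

EAR = (1 + 0.0950/4)^4 − 1.
= (1 + 0.023750)^4 − 1 = 1.098438 − 1 = 9.8438%.

9.8438%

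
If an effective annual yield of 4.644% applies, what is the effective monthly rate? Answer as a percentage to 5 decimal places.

0.37900%

The per-month rate i satisfies (1 + i)^12 = 1 + 0.04644.
i = 1.04644^(1/12) − 1 = 0.0037900 = 0.37900%.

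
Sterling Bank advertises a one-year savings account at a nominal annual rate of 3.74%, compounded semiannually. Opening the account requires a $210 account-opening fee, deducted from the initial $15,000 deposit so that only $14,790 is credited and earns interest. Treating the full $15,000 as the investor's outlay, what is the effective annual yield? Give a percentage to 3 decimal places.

2.322%

Value after one year: 14,790 × (1 + 0.0374/2)^2 = 14,790 × 1.037750 = $15,348.32.
Effective yield on the $15,000 outlay: 15,348.32 / 15,000 − 1 = 0.023221 = 2.322%.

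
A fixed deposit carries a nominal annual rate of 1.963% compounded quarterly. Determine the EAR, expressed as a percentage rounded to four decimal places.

1.9775%

EAR = (1 + 0.01963/4)^4 − 1.
= (1 + 0.004908)^4 − 1 = 1.019775 − 1 = 1.9775%.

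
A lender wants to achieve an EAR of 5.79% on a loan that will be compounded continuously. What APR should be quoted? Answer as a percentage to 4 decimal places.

Continuous: nominal r satisfies e^r − 1 = 0.0579.
r = ln(1 + 0.0579) = ln(1.0579) = 0.056286 = 5.6286%.

5.6286%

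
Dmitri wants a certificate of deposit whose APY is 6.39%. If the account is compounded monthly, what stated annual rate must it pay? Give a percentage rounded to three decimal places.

(1 + r/12)^12 − 1 = 0.0639, so 1 + r/12 = 1.0639^(1/12).
r/12 = 0.005175, so r = 0.062102 = 6.210%.

6.210%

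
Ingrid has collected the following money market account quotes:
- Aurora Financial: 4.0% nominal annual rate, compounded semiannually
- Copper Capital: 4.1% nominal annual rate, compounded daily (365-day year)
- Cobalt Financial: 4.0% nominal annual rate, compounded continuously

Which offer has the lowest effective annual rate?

Aurora Financial: (1 + 0.040/2)^2 − 1 = 4.040%
Copper Capital: (1 + 0.041/365)^365 − 1 = 4.185%
Cobalt Financial: e^0.040 − 1 = 4.081%
The lowest effective annual rate is Aurora Financial at 4.040%.

Aurora Financial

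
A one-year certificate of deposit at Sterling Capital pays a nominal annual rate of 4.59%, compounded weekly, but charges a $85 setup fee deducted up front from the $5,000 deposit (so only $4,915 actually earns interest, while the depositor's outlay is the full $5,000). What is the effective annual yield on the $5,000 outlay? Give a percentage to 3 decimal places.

Value after one year: 4,915 × (1 + 0.0459/52)^52 = 4,915 × 1.046949 = $5,145.75.
Effective yield on the $5,000 outlay: 5,145.75 / 5,000 − 1 = 0.029150 = 2.915%.

2.915%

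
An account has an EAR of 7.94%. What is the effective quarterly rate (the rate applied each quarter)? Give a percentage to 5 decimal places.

The per-quarter rate i satisfies (1 + i)^4 = 1 + 0.0794.
i = 1.0794^(1/4) − 1 = 0.0192849 = 1.92849%.

1.92849%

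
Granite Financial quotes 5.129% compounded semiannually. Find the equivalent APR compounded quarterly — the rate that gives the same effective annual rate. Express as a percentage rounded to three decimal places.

5.097%

EAR = (1 + 0.05129/2)^2 − 1 = 0.051948.
Solve (1 + r/4)^4 = 1.051948: r/4 = 1.051948^(1/4) − 1 = 0.012741, so r = 0.050965 = 5.097%.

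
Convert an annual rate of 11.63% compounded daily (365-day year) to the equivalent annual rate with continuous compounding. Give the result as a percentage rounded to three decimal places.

11.628%

EAR = (1 + 0.1163/365)^365 − 1 = 0.123312.
Equivalent continuous rate: r = ln(1 + 0.123312) = 0.116281 = 11.628%.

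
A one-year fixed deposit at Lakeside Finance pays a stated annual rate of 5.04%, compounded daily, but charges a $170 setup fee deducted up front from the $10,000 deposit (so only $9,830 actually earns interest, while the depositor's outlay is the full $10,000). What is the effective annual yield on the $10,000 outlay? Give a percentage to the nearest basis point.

3.38%

Value after one year: 9,830 × (1 + 0.0504/365)^365 = 9,830 × 1.051688 = $10,338.09.
Effective yield on the $10,000 outlay: 10,338.09 / 10,000 − 1 = 0.033809 = 3.38%.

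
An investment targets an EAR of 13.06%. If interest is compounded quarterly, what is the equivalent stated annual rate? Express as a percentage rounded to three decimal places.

(1 + r/4)^4 − 1 = 0.1306, so 1 + r/4 = 1.1306^(1/4).
r/4 = 0.031163, so r = 0.124651 = 12.465%.

12.465%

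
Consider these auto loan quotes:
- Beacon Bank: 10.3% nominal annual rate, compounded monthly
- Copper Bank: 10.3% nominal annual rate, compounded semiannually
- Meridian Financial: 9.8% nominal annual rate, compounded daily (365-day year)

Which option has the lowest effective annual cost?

Beacon Bank: (1 + 0.103/12)^12 − 1 = 10.800%
Copper Bank: (1 + 0.103/2)^2 − 1 = 10.565%
Meridian Financial: (1 + 0.098/365)^365 − 1 = 10.295%
The lowest effective annual rate is Meridian Financial at 10.295%.

Meridian Financial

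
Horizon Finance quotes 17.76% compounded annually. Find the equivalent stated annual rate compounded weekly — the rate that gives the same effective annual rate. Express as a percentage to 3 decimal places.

16.374%

Compounded annually, EAR = nominal = 0.177600.
Solve (1 + r/52)^52 = 1.177600: r/52 = 1.177600^(1/52) − 1 = 0.003149, so r = 0.163736 = 16.374%.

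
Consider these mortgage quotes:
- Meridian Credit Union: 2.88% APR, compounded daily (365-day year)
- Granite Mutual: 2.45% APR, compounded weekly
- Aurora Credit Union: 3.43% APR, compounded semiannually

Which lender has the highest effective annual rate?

Meridian Credit Union: (1 + 0.0288/365)^365 − 1 = 2.922%
Granite Mutual: (1 + 0.0245/52)^52 − 1 = 2.480%
Aurora Credit Union: (1 + 0.0343/2)^2 − 1 = 3.459%
The highest effective annual rate is Aurora Credit Union at 3.459%.

Aurora Credit Union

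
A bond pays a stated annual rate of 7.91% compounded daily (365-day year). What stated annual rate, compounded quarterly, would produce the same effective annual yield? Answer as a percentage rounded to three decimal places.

7.988%

EAR = (1 + 0.0791/365)^365 − 1 = 0.082303.
Solve (1 + r/4)^4 = 1.082303: r/4 = 1.082303^(1/4) − 1 = 0.019970, so r = 0.079879 = 7.988%.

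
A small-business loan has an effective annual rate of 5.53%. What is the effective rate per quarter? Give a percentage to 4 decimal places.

1.3547%

The per-quarter rate i satisfies (1 + i)^4 = 1 + 0.0553.
i = 1.0553^(1/4) − 1 = 0.0135472 = 1.3547%.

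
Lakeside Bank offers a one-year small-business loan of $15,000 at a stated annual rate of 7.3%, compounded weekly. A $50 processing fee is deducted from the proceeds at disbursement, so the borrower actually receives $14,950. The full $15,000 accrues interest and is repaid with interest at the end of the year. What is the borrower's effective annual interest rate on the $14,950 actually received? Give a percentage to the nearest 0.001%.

Amount owed after one year: 15,000 × (1 + 0.073/52)^52 = 15,000 × 1.075675 = $16,135.13.
Effective rate on net proceeds: 16,135.13 / 14,950 − 1 = 0.079273 = 7.927%.

7.927%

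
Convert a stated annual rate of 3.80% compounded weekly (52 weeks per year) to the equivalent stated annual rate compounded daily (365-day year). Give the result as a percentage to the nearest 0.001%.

EAR = (1 + 0.0380/52)^52 − 1 = 0.038717.
Solve (1 + r/365)^365 = 1.038717: r/365 = 1.038717^(1/365) − 1 = 0.000104, so r = 0.037988 = 3.799%.

3.799%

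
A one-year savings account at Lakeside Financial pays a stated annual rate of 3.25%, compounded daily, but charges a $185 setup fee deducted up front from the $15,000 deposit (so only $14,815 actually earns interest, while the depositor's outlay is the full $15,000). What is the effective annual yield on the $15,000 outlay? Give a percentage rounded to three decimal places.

2.029%

Value after one year: 14,815 × (1 + 0.0325/365)^365 = 14,815 × 1.033032 = $15,304.37.
Effective yield on the $15,000 outlay: 15,304.37 / 15,000 − 1 = 0.020292 = 2.029%.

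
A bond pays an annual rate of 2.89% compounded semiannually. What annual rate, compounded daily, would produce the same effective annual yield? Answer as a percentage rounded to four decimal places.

EAR = (1 + 0.0289/2)^2 − 1 = 0.029109.
Solve (1 + r/365)^365 = 1.029109: r/365 = 1.029109^(1/365) − 1 = 0.000079, so r = 0.028694 = 2.8694%.

2.8694%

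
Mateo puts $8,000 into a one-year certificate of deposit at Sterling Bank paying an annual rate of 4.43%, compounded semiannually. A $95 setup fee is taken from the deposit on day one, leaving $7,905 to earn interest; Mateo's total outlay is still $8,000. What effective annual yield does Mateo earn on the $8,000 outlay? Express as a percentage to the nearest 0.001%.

3.238%

Value after one year: 7,905 × (1 + 0.0443/2)^2 = 7,905 × 1.044791 = $8,259.07.
Effective yield on the $8,000 outlay: 8,259.07 / 8,000 − 1 = 0.032384 = 3.238%.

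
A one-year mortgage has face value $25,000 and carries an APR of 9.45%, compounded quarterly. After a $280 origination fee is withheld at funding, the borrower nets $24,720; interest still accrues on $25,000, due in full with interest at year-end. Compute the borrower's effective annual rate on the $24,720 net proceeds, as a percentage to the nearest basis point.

11.03%

Amount owed after one year: 25,000 × (1 + 0.0945/4)^4 = 25,000 × 1.097902 = $27,447.55.
Effective rate on net proceeds: 27,447.55 / 24,720 − 1 = 0.110338 = 11.03%.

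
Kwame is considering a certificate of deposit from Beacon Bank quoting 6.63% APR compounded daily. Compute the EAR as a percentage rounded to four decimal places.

EAR = (1 + 0.0663/365)^365 − 1.
= 1.068541 − 1 = 6.8541%.

6.8541%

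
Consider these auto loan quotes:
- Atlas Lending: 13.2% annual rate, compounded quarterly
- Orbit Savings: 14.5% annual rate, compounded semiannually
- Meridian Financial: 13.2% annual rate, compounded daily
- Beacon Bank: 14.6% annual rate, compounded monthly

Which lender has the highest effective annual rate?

Beacon Bank

Atlas Lending: (1 + 0.132/4)^4 − 1 = 13.868%
Orbit Savings: (1 + 0.145/2)^2 − 1 = 15.026%
Meridian Financial: (1 + 0.132/365)^365 − 1 = 14.108%
Beacon Bank: (1 + 0.146/12)^12 − 1 = 15.618%
The highest effective annual rate is Beacon Bank at 15.618%.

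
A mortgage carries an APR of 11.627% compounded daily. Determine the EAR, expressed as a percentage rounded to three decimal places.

EAR = (1 + 0.11627/365)^365 − 1.
= (1 + 0.000319)^365 − 1 = 1.123278 − 1 = 12.328%.

12.328%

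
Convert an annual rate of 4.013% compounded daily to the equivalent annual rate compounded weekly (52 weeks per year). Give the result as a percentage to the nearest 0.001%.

EAR = (1 + 0.04013/365)^365 − 1 = 0.040944.
Solve (1 + r/52)^52 = 1.040944: r/52 = 1.040944^(1/52) − 1 = 0.000772, so r = 0.040143 = 4.014%.

4.014%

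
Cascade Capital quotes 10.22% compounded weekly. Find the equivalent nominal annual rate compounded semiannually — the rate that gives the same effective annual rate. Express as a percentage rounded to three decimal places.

10.475%

EAR = (1 + 0.1022/52)^52 − 1 = 0.107494.
Solve (1 + r/2)^2 = 1.107494: r/2 = 1.107494^(1/2) − 1 = 0.052375, so r = 0.104751 = 10.475%.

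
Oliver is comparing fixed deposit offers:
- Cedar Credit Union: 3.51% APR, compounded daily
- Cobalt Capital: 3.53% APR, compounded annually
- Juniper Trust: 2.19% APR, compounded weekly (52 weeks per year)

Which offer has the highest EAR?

Cedar Credit Union: (1 + 0.0351/365)^365 − 1 = 3.572%
Cobalt Capital: compounded annually, EAR = 3.530%
Juniper Trust: (1 + 0.0219/52)^52 − 1 = 2.214%
The highest effective annual rate is Cedar Credit Union at 3.572%.

Cedar Credit Union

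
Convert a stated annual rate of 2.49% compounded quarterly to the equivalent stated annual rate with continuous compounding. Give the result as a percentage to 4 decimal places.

2.4823%

EAR = (1 + 0.0249/4)^4 − 1 = 0.025133.
Equivalent continuous rate: r = ln(1 + 0.025133) = 0.024823 = 2.4823%.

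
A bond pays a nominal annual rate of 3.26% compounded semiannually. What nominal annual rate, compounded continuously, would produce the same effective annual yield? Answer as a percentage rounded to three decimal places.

3.234%

EAR = (1 + 0.0326/2)^2 − 1 = 0.032866.
Equivalent continuous rate: r = ln(1 + 0.032866) = 0.032337 = 3.234%.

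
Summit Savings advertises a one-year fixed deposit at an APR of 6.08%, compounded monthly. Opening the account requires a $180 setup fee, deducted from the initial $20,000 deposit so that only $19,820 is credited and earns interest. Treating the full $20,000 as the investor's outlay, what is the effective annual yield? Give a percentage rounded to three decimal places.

5.296%

Value after one year: 19,820 × (1 + 0.0608/12)^12 = 19,820 × 1.062523 = $21,059.21.
Effective yield on the $20,000 outlay: 21,059.21 / 20,000 − 1 = 0.052961 = 5.296%.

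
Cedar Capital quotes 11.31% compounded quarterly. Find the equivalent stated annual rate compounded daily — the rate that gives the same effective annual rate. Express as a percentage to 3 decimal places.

EAR = (1 + 0.1131/4)^4 − 1 = 0.117988.
Solve (1 + r/365)^365 = 1.117988: r/365 = 1.117988^(1/365) − 1 = 0.000306, so r = 0.111548 = 11.155%.

11.155%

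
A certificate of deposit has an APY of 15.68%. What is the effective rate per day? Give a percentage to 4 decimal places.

0.0399%

The per-day rate i satisfies (1 + i)^365 = 1 + 0.1568.
i = 1.1568^(1/365) − 1 = 0.0003991 = 0.0399%.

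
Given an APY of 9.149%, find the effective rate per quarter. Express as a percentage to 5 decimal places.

2.21272%

The per-quarter rate i satisfies (1 + i)^4 = 1 + 0.09149.
i = 1.09149^(1/4) − 1 = 0.0221272 = 2.21272%.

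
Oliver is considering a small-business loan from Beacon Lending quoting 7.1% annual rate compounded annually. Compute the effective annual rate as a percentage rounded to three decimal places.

Annual compounding means the effective rate equals the nominal rate: 7.100%.

7.100%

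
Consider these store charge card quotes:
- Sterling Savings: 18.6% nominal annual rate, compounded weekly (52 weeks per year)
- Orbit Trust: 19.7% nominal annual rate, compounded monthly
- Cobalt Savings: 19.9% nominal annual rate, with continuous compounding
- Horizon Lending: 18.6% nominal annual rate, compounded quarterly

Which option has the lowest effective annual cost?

Sterling Savings: (1 + 0.186/52)^52 − 1 = 20.402%
Orbit Trust: (1 + 0.197/12)^12 − 1 = 21.580%
Cobalt Savings: e^0.199 − 1 = 22.018%
Horizon Lending: (1 + 0.186/4)^4 − 1 = 19.938%
The lowest effective annual rate is Horizon Lending at 19.938%.

Horizon Lending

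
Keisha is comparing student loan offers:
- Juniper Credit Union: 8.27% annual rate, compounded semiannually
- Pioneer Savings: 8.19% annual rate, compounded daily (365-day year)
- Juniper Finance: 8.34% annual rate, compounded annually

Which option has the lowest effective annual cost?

Juniper Credit Union: (1 + 0.0827/2)^2 − 1 = 8.441%
Pioneer Savings: (1 + 0.0819/365)^365 − 1 = 8.534%
Juniper Finance: compounded annually, EAR = 8.340%
The lowest effective annual rate is Juniper Finance at 8.340%.

Juniper Finance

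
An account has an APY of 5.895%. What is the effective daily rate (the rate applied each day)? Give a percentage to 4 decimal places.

0.0157%

The per-day rate i satisfies (1 + i)^365 = 1 + 0.05895.
i = 1.05895^(1/365) − 1 = 0.0001569 = 0.0157%.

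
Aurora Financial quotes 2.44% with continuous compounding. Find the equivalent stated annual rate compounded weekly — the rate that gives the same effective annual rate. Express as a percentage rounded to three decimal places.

EAR under continuous compounding: e^0.0244 − 1 = 0.024700.
Solve (1 + r/52)^52 = 1.024700: r/52 = 1.024700^(1/52) − 1 = 0.000469, so r = 0.024406 = 2.441%.

2.441%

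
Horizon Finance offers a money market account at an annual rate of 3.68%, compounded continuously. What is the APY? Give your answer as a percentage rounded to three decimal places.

3.749%

With continuous compounding, EAR = e^0.0368 − 1.
e^0.0368 = 1.037486, so EAR = 0.037486 = 3.749%.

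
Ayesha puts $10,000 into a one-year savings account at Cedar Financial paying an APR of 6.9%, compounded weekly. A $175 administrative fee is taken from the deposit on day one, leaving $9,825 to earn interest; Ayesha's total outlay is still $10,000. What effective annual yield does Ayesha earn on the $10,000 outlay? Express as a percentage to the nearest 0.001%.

5.264%

Value after one year: 9,825 × (1 + 0.069/52)^52 = 9,825 × 1.071387 = $10,526.38.
Effective yield on the $10,000 outlay: 10,526.38 / 10,000 − 1 = 0.052638 = 5.264%.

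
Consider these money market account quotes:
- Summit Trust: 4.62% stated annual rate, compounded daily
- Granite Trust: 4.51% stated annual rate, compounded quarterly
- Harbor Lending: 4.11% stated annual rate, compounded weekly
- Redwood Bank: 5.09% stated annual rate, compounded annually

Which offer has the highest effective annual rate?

Redwood Bank

Summit Trust: (1 + 0.0462/365)^365 − 1 = 4.728%
Granite Trust: (1 + 0.0451/4)^4 − 1 = 4.587%
Harbor Lending: (1 + 0.0411/52)^52 − 1 = 4.194%
Redwood Bank: compounded annually, EAR = 5.090%
The highest effective annual rate is Redwood Bank at 5.090%.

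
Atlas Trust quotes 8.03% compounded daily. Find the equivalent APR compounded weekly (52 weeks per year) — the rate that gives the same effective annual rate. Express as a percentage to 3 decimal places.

EAR = (1 + 0.0803/365)^365 − 1 = 0.083603.
Solve (1 + r/52)^52 = 1.083603: r/52 = 1.083603^(1/52) − 1 = 0.001545, so r = 0.080353 = 8.035%.

8.035%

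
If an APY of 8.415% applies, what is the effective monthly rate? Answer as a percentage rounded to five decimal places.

0.67557%

The per-month rate i satisfies (1 + i)^12 = 1 + 0.08415.
i = 1.08415^(1/12) − 1 = 0.0067557 = 0.67557%.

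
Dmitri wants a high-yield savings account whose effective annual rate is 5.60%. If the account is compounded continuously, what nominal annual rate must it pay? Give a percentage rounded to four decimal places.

Continuous: nominal r satisfies e^r − 1 = 0.0560.
r = ln(1 + 0.0560) = ln(1.0560) = 0.054488 = 5.4488%.

5.4488%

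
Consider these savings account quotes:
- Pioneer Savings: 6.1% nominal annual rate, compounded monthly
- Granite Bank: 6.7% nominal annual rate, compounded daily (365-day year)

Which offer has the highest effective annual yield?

Granite Bank

Pioneer Savings: (1 + 0.061/12)^12 − 1 = 6.273%
Granite Bank: (1 + 0.067/365)^365 − 1 = 6.929%
The highest effective annual rate is Granite Bank at 6.929%.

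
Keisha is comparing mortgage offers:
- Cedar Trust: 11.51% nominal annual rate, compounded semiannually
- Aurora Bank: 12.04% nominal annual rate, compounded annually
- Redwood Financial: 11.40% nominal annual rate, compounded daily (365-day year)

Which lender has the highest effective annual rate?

Cedar Trust: (1 + 0.1151/2)^2 − 1 = 11.841%
Aurora Bank: compounded annually, EAR = 12.040%
Redwood Financial: (1 + 0.1140/365)^365 − 1 = 12.073%
The highest effective annual rate is Redwood Financial at 12.073%.

Redwood Financial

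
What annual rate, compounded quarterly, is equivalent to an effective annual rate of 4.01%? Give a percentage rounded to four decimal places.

3.9511%

(1 + r/4)^4 − 1 = 0.0401, so 1 + r/4 = 1.0401^(1/4).
r/4 = 0.009878, so r = 0.039511 = 3.9511%.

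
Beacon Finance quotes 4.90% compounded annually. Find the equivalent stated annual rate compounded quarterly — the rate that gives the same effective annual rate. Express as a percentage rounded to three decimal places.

4.812%

Compounded annually, EAR = nominal = 0.049000.
Solve (1 + r/4)^4 = 1.049000: r/4 = 1.049000^(1/4) − 1 = 0.012031, so r = 0.048125 = 4.812%.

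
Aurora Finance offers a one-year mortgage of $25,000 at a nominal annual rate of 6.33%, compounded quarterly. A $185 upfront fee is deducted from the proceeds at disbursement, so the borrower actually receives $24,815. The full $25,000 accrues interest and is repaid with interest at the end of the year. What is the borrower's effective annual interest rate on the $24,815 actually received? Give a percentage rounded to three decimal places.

Amount owed after one year: 25,000 × (1 + 0.0633/4)^4 = 25,000 × 1.064818 = $26,620.46.
Effective rate on net proceeds: 26,620.46 / 24,815 − 1 = 0.072757 = 7.276%.

7.276%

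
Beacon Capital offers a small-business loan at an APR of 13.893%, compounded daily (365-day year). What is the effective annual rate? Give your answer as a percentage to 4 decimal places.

14.9013%

EAR = (1 + 0.13893/365)^365 − 1.
= 1.149013 − 1 = 14.9013%.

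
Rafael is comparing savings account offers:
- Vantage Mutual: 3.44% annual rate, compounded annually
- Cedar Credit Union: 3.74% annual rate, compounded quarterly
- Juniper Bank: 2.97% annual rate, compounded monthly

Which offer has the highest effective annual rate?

Vantage Mutual: compounded annually, EAR = 3.440%
Cedar Credit Union: (1 + 0.0374/4)^4 − 1 = 3.793%
Juniper Bank: (1 + 0.0297/12)^12 − 1 = 3.011%
The highest effective annual rate is Cedar Credit Union at 3.793%.

Cedar Credit Union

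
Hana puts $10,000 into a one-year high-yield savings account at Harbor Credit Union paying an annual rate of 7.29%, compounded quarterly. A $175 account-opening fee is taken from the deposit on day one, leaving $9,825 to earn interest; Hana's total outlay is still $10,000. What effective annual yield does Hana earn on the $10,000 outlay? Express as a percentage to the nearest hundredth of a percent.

5.61%

Value after one year: 9,825 × (1 + 0.0729/4)^4 = 9,825 × 1.074917 = $10,561.06.
Effective yield on the $10,000 outlay: 10,561.06 / 10,000 − 1 = 0.056106 = 5.61%.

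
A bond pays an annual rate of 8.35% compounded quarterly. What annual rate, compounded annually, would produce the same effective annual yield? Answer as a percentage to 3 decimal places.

EAR = (1 + 0.0835/4)^4 − 1 = 0.086151.
Compounded annually, the equivalent nominal rate is the EAR itself: 8.615%.

8.615%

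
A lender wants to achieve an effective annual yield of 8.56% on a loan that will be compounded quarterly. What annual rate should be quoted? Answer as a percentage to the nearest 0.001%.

8.298%

(1 + r/4)^4 − 1 = 0.0856, so 1 + r/4 = 1.0856^(1/4).
r/4 = 0.020745, so r = 0.082982 = 8.298%.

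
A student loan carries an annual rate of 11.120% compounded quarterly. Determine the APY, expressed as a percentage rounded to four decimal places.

11.5924%

EAR = (1 + 0.11120/4)^4 − 1.
= 1.115924 − 1 = 11.5924%.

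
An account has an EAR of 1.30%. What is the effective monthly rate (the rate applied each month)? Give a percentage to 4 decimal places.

The per-month rate i satisfies (1 + i)^12 = 1 + 0.0130.
i = 1.0130^(1/12) − 1 = 0.0010769 = 0.1077%.

0.1077%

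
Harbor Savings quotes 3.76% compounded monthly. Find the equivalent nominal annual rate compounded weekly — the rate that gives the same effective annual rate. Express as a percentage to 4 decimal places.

3.7555%

EAR = (1 + 0.0376/12)^12 − 1 = 0.038255.
Solve (1 + r/52)^52 = 1.038255: r/52 = 1.038255^(1/52) − 1 = 0.000722, so r = 0.037555 = 3.7555%.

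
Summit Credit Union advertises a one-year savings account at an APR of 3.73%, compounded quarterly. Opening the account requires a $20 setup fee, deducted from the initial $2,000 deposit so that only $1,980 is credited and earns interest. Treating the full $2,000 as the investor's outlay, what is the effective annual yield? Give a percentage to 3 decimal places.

2.745%

Value after one year: 1,980 × (1 + 0.0373/4)^4 = 1,980 × 1.037825 = $2,054.89.
Effective yield on the $2,000 outlay: 2,054.89 / 2,000 − 1 = 0.027447 = 2.745%.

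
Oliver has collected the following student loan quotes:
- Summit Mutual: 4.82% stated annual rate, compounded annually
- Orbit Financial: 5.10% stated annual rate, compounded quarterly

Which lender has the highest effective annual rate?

Orbit Financial

Summit Mutual: compounded annually, EAR = 4.820%
Orbit Financial: (1 + 0.0510/4)^4 − 1 = 5.198%
The highest effective annual rate is Orbit Financial at 5.198%.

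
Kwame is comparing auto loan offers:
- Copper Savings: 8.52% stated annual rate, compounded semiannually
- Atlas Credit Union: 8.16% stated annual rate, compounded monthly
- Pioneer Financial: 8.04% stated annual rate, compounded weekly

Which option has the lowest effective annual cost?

Copper Savings: (1 + 0.0852/2)^2 − 1 = 8.701%
Atlas Credit Union: (1 + 0.0816/12)^12 − 1 = 8.472%
Pioneer Financial: (1 + 0.0804/52)^52 − 1 = 8.365%
The lowest effective annual rate is Pioneer Financial at 8.365%.

Pioneer Financial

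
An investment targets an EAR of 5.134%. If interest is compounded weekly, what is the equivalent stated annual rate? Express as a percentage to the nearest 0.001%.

5.009%

(1 + r/52)^52 − 1 = 0.05134, so 1 + r/52 = 1.05134^(1/52).
r/52 = 0.000963, so r = 0.050090 = 5.009%.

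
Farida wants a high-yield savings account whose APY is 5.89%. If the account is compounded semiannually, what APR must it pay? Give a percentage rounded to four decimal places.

5.8057%

(1 + r/2)^2 − 1 = 0.0589, so 1 + r/2 = 1.0589^(1/2).
r/2 = 0.029029, so r = 0.058057 = 5.8057%.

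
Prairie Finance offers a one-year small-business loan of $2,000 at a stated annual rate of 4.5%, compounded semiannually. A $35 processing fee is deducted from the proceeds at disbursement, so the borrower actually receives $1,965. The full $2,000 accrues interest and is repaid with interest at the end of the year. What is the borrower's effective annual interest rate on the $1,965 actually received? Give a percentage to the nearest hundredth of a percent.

6.41%

Amount owed after one year: 2,000 × (1 + 0.045/2)^2 = 2,000 × 1.045506 = $2,091.01.
Effective rate on net proceeds: 2,091.01 / 1,965 − 1 = 0.064128 = 6.41%.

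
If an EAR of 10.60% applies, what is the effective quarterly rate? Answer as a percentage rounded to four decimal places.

2.5507%

The per-quarter rate i satisfies (1 + i)^4 = 1 + 0.1060.
i = 1.1060^(1/4) − 1 = 0.0255074 = 2.5507%.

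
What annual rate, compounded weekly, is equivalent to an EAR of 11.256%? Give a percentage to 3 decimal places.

10.677%

(1 + r/52)^52 − 1 = 0.11256, so 1 + r/52 = 1.11256^(1/52).
r/52 = 0.002053, so r = 0.106773 = 10.677%.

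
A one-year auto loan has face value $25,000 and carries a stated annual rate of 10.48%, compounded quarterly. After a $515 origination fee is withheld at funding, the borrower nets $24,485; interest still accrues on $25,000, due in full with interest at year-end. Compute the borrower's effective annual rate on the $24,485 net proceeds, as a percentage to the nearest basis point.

13.23%

Amount owed after one year: 25,000 × (1 + 0.1048/4)^4 = 25,000 × 1.108991 = $27,724.78.
Effective rate on net proceeds: 27,724.78 / 24,485 − 1 = 0.132317 = 13.23%.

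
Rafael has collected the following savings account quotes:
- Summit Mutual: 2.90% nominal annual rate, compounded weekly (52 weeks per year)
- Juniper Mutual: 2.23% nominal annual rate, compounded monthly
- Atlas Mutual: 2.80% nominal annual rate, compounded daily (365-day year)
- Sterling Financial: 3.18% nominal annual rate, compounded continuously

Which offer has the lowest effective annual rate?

Juniper Mutual

Summit Mutual: (1 + 0.0290/52)^52 − 1 = 2.942%
Juniper Mutual: (1 + 0.0223/12)^12 − 1 = 2.253%
Atlas Mutual: (1 + 0.0280/365)^365 − 1 = 2.839%
Sterling Financial: e^0.0318 − 1 = 3.231%
The lowest effective annual rate is Juniper Mutual at 2.253%.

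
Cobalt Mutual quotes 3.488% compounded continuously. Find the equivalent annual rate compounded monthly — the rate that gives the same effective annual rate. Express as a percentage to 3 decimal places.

EAR under continuous compounding: e^0.03488 − 1 = 0.035495.
Solve (1 + r/12)^12 = 1.035495: r/12 = 1.035495^(1/12) − 1 = 0.002911, so r = 0.034931 = 3.493%.

3.493%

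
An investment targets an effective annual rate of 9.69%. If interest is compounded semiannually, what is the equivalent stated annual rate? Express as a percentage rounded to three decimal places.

9.466%

(1 + r/2)^2 − 1 = 0.0969, so 1 + r/2 = 1.0969^(1/2).
r/2 = 0.047330, so r = 0.094660 = 9.466%.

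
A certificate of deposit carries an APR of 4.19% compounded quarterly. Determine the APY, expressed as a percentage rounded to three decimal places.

4.256%

EAR = (1 + 0.0419/4)^4 − 1.
= (1 + 0.010475)^4 − 1 = 1.042563 − 1 = 4.256%.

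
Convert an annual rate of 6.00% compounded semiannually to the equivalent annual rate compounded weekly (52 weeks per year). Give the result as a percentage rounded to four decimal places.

5.9151%

EAR = (1 + 0.0600/2)^2 − 1 = 0.060900.
Solve (1 + r/52)^52 = 1.060900: r/52 = 1.060900^(1/52) − 1 = 0.001138, so r = 0.059151 = 5.9151%.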